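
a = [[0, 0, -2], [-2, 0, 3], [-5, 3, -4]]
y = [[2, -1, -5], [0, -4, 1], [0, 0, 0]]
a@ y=[[0, 0, 0], [-4, 2, 10], [-10, -7, 28]]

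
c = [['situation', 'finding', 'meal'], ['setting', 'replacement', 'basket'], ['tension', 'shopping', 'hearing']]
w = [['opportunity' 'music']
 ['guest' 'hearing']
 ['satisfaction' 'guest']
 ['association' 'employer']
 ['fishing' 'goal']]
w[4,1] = 'goal'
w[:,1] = ['music', 'hearing', 'guest', 'employer', 'goal']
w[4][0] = 'fishing'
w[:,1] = ['music', 'hearing', 'guest', 'employer', 'goal']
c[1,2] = 'basket'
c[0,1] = 'finding'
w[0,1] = 'music'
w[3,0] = 'association'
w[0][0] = 'opportunity'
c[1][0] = 'setting'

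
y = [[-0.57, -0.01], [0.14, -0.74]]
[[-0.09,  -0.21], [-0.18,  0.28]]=y@[[0.15, 0.38], [0.27, -0.30]]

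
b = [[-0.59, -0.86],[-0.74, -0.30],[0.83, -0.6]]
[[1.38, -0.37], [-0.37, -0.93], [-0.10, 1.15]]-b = [[1.97, 0.49], [0.37, -0.63], [-0.93, 1.75]]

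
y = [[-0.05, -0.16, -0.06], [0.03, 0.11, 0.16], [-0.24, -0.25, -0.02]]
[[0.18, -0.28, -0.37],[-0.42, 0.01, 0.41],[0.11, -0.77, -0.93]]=y@ [[-0.09,  1.35,  2.79], [-0.16,  1.89,  0.92], [-2.50,  -1.5,  1.40]]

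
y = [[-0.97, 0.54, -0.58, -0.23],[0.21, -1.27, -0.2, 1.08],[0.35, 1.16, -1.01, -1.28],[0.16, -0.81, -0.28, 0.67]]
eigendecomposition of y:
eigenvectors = [[0.76+0.00j,0.76-0.00j,(-0.18+0j),0.24+0.00j], [(-0.2-0.19j),(-0.2+0.19j),-0.74+0.00j,(0.65+0j)], [-0.55j,0.55j,(-0.29+0j),-0.08+0.00j], [-0.12-0.20j,(-0.12+0.2j),(-0.58+0j),(0.72+0j)]]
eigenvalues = [(-1.08+0.35j), (-1.08-0.35j), (-0.44+0j), (0.01+0j)]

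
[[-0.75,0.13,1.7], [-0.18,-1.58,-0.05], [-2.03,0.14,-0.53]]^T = [[-0.75,-0.18,-2.03],[0.13,-1.58,0.14],[1.7,-0.05,-0.53]]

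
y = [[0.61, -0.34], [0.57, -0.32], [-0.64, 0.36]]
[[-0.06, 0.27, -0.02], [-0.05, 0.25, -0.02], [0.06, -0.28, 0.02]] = y@[[-0.11, 0.31, -0.21], [-0.03, -0.24, -0.32]]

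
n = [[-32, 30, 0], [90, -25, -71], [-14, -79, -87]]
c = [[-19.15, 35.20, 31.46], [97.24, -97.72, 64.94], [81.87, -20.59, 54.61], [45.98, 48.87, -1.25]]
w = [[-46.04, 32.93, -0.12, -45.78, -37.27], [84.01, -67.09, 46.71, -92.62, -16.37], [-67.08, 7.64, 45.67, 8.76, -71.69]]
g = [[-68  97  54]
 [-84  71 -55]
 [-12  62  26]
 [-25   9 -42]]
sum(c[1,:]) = 64.46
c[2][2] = 54.61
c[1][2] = 64.94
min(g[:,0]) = -84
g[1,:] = [-84, 71, -55]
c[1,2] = 64.94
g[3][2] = -42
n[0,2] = 0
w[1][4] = -16.37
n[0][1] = 30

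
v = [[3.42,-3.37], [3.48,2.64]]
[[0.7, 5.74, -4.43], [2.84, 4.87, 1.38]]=v @ [[0.55,1.52,-0.34], [0.35,-0.16,0.97]]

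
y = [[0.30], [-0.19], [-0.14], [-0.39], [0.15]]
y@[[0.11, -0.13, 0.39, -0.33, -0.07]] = [[0.03, -0.04, 0.12, -0.1, -0.02], [-0.02, 0.02, -0.07, 0.06, 0.01], [-0.02, 0.02, -0.05, 0.05, 0.01], [-0.04, 0.05, -0.15, 0.13, 0.03], [0.02, -0.02, 0.06, -0.05, -0.01]]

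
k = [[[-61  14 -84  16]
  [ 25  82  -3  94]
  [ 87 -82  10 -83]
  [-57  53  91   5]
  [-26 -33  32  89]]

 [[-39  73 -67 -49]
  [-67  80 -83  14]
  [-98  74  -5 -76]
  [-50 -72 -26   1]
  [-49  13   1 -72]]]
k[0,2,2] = 10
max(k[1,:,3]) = 14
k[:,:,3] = [[16, 94, -83, 5, 89], [-49, 14, -76, 1, -72]]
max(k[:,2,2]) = 10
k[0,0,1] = 14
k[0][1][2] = -3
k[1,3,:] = [-50, -72, -26, 1]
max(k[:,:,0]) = 87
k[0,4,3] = 89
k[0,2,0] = 87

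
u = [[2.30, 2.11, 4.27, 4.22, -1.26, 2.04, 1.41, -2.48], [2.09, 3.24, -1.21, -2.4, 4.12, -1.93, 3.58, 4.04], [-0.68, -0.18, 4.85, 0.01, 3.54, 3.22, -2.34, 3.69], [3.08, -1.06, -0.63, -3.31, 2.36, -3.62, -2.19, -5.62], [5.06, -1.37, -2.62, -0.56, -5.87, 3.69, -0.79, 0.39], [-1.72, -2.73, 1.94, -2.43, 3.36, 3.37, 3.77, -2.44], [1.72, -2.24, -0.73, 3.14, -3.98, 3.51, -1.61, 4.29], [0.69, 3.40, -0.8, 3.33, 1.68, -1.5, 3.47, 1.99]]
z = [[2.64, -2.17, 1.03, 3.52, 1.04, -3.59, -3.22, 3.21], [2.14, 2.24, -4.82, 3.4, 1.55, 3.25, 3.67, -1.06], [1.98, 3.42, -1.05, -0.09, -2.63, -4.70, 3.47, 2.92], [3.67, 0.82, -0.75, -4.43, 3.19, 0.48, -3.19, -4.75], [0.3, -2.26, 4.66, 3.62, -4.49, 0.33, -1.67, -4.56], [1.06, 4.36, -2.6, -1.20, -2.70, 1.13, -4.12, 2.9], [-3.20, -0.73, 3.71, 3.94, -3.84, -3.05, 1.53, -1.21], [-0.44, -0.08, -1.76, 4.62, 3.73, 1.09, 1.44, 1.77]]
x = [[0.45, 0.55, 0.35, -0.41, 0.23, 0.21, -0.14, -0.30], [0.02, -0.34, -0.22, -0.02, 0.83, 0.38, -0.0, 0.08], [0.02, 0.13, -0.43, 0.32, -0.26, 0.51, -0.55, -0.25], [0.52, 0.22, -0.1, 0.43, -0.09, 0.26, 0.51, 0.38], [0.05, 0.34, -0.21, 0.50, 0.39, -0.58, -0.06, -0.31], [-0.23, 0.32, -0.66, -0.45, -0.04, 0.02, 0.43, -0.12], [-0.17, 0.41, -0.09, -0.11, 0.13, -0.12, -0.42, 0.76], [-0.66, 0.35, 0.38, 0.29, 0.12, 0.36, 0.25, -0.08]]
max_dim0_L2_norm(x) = 1.0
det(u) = 774477.71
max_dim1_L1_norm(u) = 22.61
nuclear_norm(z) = 57.48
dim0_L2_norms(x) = [1.0, 1.0, 1.0, 1.0, 1.0, 1.0, 1.0, 1.0]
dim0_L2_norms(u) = [7.18, 6.48, 7.44, 7.85, 10.05, 8.42, 7.39, 9.81]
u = z @ x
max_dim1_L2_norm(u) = 9.14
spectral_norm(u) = 12.97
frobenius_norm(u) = 23.10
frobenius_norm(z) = 23.12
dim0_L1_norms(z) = [15.43, 16.08, 20.38, 24.82, 23.17, 17.62, 22.31, 22.38]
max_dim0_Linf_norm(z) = 4.82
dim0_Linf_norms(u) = [5.06, 3.4, 4.85, 4.22, 5.87, 3.69, 3.77, 5.62]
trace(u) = 4.96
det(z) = 779075.08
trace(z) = -0.66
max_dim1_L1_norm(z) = 22.13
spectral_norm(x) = 1.01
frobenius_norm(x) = 2.83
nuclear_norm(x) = 8.00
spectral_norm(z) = 13.00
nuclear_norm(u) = 57.44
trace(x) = 0.02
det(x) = 1.00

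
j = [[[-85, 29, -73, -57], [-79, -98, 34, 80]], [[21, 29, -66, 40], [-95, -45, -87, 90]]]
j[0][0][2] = -73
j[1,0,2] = -66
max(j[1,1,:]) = 90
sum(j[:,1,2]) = -53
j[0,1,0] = -79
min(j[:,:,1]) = -98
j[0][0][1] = 29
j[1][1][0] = -95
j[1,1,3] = 90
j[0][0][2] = -73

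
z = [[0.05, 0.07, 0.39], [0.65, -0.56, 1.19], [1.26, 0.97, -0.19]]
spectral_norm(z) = 1.61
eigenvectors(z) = [[-0.30, -0.58, -0.13],[-0.62, 0.68, -0.74],[-0.73, 0.45, 0.66]]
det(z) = 0.58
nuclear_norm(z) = 3.34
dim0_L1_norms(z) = [1.96, 1.6, 1.77]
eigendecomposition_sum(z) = [[0.33, 0.14, 0.22], [0.69, 0.29, 0.45], [0.81, 0.34, 0.53]] + [[-0.23, 0.07, 0.03], [0.27, -0.08, -0.04], [0.17, -0.05, -0.03]] + [[-0.06,-0.14,0.14], [-0.31,-0.76,0.77], [0.28,0.69,-0.7]]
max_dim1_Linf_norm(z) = 1.26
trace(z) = -0.70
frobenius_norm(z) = 2.21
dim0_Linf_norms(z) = [1.26, 0.97, 1.19]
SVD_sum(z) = [[0.08, 0.05, 0.0], [0.24, 0.15, 0.01], [1.33, 0.84, 0.04]] + [[0.08,-0.14,0.26],[0.39,-0.67,1.21],[-0.07,0.13,-0.23]] + [[-0.11, 0.17, 0.13], [0.02, -0.04, -0.03], [0.0, -0.00, -0.00]]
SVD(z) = [[-0.06, -0.21, -0.98],[-0.18, -0.96, 0.21],[-0.98, 0.18, 0.02]] @ diag([1.6052243935928416, 1.4969414477445453, 0.24232405625310102]) @ [[-0.84, -0.54, -0.03], [-0.27, 0.47, -0.84], [0.46, -0.70, -0.54]]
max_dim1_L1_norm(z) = 2.42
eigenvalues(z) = [1.15, -0.33, -1.52]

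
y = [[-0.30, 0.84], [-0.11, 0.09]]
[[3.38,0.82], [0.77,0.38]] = y @ [[-5.30, -3.70], [2.13, -0.34]]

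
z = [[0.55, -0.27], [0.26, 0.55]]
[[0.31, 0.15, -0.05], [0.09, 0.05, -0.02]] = z @ [[0.53, 0.26, -0.08],[-0.08, -0.04, 0.01]]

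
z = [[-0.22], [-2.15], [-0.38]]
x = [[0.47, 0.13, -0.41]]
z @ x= [[-0.1,-0.03,0.09], [-1.01,-0.28,0.88], [-0.18,-0.05,0.16]]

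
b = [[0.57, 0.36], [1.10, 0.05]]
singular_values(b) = [1.26, 0.29]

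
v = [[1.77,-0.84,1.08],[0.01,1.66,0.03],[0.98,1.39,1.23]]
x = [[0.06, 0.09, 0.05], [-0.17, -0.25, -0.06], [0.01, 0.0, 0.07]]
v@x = [[0.26, 0.37, 0.21], [-0.28, -0.41, -0.10], [-0.17, -0.26, 0.05]]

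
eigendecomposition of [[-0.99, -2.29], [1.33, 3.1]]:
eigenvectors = [[-0.92, 0.59], [0.39, -0.81]]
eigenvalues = [-0.01, 2.12]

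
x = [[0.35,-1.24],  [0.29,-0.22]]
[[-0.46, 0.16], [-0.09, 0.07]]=x @ [[-0.05, 0.17], [0.36, -0.08]]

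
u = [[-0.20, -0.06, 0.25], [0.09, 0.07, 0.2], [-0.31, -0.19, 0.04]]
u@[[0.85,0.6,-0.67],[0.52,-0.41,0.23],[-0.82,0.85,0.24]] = [[-0.41, 0.12, 0.18], [-0.05, 0.2, 0.0], [-0.4, -0.07, 0.17]]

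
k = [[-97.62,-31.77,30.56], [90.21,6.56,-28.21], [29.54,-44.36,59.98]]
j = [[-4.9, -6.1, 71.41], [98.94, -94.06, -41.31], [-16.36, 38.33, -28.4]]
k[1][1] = 6.56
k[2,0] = 29.54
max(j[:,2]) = 71.41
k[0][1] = -31.77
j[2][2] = -28.4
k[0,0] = -97.62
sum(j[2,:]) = -6.43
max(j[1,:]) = 98.94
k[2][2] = 59.98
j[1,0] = 98.94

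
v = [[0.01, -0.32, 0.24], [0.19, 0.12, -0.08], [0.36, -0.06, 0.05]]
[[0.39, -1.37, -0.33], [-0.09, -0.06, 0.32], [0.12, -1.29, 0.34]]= v @[[0.08, -2.85, 1.15], [1.89, 2.84, -0.72], [4.14, -1.82, -2.38]]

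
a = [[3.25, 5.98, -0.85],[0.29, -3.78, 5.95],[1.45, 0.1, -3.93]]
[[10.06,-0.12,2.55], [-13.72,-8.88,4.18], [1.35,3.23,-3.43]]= a @ [[-1.34, -1.05, 0.23],[2.30, 0.38, 0.44],[-0.78, -1.2, 0.97]]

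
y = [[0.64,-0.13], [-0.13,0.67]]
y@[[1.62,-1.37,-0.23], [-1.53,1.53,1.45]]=[[1.24, -1.08, -0.34], [-1.24, 1.2, 1.0]]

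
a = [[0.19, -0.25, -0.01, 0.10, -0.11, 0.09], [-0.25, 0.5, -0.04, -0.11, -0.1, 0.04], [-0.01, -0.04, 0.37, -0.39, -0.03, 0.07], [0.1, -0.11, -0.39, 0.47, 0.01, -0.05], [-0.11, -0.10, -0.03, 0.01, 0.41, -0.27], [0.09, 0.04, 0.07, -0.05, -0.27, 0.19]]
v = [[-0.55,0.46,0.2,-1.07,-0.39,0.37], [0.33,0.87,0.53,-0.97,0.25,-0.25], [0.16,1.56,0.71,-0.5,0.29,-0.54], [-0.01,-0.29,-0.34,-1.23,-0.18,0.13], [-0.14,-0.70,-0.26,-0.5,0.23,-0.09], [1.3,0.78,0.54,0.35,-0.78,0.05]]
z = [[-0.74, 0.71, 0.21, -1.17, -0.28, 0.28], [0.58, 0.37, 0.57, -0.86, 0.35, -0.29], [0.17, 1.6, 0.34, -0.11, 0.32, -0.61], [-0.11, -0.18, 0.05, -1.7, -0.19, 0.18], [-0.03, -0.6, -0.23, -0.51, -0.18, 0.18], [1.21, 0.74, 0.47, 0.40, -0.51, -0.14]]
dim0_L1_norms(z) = [2.84, 4.2, 1.87, 4.75, 1.83, 1.68]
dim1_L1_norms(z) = [3.39, 3.02, 3.15, 2.41, 1.73, 3.47]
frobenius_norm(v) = 3.71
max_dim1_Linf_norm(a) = 0.5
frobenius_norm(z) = 3.74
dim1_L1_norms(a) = [0.75, 1.04, 0.91, 1.13, 0.93, 0.71]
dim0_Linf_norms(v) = [1.3, 1.56, 0.71, 1.23, 0.78, 0.54]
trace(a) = 2.13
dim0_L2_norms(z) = [1.55, 2.03, 0.87, 2.33, 0.79, 0.79]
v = a + z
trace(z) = -2.05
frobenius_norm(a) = 1.25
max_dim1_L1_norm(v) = 3.8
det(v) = 0.16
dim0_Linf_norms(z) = [1.21, 1.6, 0.57, 1.7, 0.51, 0.61]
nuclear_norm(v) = 7.21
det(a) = -0.00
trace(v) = 0.08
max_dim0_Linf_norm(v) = 1.56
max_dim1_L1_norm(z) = 3.47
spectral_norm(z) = 2.42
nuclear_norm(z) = 7.27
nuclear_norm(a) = 2.15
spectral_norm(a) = 0.87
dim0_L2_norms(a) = [0.36, 0.58, 0.54, 0.63, 0.51, 0.36]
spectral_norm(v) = 2.63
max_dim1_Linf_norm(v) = 1.56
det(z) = 0.00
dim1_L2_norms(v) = [1.41, 1.49, 1.89, 1.33, 0.94, 1.82]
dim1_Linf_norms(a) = [0.25, 0.5, 0.39, 0.47, 0.41, 0.27]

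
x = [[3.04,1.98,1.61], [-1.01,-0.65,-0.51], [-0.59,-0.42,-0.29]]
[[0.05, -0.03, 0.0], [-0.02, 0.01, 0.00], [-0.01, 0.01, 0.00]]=x@ [[0.01, -0.01, -0.0],  [-0.0, 0.00, 0.0],  [0.01, -0.00, -0.0]]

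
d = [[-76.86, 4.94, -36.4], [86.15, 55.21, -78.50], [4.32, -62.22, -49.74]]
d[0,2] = -36.4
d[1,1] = 55.21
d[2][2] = -49.74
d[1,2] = -78.5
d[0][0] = -76.86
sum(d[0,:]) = -108.32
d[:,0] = [-76.86, 86.15, 4.32]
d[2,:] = [4.32, -62.22, -49.74]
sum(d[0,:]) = -108.32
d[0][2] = -36.4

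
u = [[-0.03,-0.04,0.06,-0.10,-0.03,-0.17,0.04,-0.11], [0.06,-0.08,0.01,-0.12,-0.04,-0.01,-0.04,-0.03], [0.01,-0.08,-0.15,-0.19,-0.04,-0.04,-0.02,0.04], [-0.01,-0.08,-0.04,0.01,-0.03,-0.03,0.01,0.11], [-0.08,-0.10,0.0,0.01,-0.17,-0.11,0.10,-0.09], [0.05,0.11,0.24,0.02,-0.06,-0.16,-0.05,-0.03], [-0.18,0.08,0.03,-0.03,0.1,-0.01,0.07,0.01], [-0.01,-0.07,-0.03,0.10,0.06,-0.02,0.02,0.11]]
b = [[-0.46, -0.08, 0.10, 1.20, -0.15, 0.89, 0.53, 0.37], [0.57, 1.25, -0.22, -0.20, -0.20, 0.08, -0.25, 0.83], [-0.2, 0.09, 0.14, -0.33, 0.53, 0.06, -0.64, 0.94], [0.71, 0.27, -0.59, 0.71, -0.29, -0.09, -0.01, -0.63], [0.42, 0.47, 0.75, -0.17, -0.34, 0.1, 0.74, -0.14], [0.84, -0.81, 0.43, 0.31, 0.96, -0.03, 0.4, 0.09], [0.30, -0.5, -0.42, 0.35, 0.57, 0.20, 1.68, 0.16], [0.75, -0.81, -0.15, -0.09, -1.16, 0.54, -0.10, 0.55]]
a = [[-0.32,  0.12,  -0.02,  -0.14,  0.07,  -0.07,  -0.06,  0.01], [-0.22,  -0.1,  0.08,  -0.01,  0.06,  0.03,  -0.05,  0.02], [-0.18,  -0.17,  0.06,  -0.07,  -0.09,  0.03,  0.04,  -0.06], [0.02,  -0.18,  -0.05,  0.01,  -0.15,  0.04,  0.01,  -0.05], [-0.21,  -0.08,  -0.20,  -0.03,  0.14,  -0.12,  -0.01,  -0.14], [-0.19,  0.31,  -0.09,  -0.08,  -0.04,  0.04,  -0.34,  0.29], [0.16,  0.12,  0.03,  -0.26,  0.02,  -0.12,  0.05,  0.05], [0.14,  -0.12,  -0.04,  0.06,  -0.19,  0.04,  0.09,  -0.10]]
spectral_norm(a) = 0.71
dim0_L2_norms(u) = [0.21, 0.23, 0.3, 0.27, 0.23, 0.26, 0.15, 0.22]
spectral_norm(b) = 2.55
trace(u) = -0.40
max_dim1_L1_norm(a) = 1.38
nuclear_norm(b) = 11.64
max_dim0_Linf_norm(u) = 0.24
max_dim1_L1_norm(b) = 4.18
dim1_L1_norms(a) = [0.81, 0.57, 0.7, 0.51, 0.93, 1.38, 0.81, 0.78]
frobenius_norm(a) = 1.04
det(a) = -0.00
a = u @ b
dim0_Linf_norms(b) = [0.84, 1.25, 0.75, 1.2, 1.16, 0.89, 1.68, 0.94]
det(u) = -0.00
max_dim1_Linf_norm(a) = 0.34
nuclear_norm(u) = 1.58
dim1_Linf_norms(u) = [0.17, 0.12, 0.19, 0.11, 0.17, 0.24, 0.18, 0.11]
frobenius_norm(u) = 0.67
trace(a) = -0.22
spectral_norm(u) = 0.39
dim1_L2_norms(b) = [1.7, 1.67, 1.32, 1.39, 1.3, 1.65, 1.96, 1.79]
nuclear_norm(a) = 2.28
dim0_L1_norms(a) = [1.44, 1.2, 0.57, 0.66, 0.76, 0.49, 0.65, 0.72]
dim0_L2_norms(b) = [1.62, 1.85, 1.17, 1.53, 1.77, 1.07, 2.07, 1.57]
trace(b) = 3.50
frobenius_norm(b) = 4.56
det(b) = -0.05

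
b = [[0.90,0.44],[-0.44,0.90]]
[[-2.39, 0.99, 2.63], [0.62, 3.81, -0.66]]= b@[[-2.42, -0.78, 2.65], [-0.49, 3.85, 0.56]]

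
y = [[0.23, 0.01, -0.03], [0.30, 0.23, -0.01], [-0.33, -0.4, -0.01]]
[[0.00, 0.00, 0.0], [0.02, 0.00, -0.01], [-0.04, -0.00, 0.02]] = y @ [[0.01, -0.01, 0.0],[0.09, 0.02, -0.04],[-0.01, -0.08, -0.05]]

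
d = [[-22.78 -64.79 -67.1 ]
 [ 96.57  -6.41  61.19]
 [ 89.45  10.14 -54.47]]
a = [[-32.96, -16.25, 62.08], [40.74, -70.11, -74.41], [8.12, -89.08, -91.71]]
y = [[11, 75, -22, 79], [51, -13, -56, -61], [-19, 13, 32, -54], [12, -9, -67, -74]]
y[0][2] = -22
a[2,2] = -91.71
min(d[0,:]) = -67.1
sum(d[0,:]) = -154.67000000000002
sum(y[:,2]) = -113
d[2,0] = 89.45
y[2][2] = 32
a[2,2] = -91.71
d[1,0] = 96.57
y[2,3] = -54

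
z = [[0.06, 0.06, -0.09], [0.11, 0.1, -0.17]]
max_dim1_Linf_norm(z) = 0.17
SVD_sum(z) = [[0.06, 0.06, -0.09],[0.11, 0.1, -0.17]] + [[-0.0, 0.00, 0.00], [0.0, -0.00, -0.00]]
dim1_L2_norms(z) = [0.12, 0.23]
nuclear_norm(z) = 0.26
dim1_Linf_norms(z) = [0.09, 0.17]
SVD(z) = [[-0.48, -0.88],[-0.88, 0.48]] @ diag([0.2574324784193925, 0.005340323477937617]) @ [[-0.49, -0.45, 0.75], [0.03, -0.86, -0.50]]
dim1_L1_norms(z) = [0.21, 0.38]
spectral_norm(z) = 0.26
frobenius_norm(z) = 0.26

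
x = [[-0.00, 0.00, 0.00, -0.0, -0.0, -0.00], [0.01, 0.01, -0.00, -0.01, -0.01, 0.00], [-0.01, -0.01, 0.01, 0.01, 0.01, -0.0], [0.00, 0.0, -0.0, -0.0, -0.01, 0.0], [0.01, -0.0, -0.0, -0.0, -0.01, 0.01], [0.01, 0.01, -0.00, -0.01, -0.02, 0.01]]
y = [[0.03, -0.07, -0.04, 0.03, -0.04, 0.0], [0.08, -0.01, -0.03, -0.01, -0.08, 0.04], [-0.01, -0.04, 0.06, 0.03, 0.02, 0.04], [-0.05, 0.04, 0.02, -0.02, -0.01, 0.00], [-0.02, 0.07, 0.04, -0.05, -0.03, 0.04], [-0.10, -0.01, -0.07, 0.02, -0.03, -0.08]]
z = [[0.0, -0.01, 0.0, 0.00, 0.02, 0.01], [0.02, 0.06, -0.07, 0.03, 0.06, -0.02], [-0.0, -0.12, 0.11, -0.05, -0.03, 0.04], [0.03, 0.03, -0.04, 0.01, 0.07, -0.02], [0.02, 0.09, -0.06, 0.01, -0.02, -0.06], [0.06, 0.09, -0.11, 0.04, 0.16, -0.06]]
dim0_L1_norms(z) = [0.13, 0.4, 0.39, 0.14, 0.36, 0.21]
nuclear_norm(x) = 0.08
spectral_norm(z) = 0.33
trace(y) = -0.05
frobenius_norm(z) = 0.35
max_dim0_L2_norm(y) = 0.14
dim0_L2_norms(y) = [0.14, 0.11, 0.11, 0.07, 0.1, 0.11]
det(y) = -0.00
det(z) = -0.00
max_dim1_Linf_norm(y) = 0.1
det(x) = 0.00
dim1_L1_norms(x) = [0.0, 0.04, 0.05, 0.01, 0.03, 0.06]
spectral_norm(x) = 0.04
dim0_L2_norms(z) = [0.07, 0.19, 0.19, 0.07, 0.19, 0.1]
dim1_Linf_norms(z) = [0.02, 0.07, 0.12, 0.07, 0.09, 0.16]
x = z @ y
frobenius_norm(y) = 0.27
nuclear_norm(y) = 0.52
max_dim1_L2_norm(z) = 0.23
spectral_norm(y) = 0.17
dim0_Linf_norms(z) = [0.06, 0.12, 0.11, 0.05, 0.16, 0.06]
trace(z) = 0.10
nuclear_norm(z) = 0.51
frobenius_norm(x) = 0.05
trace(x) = 0.02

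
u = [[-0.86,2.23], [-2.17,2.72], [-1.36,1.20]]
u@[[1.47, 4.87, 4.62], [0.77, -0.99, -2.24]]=[[0.45, -6.40, -8.97], [-1.1, -13.26, -16.12], [-1.08, -7.81, -8.97]]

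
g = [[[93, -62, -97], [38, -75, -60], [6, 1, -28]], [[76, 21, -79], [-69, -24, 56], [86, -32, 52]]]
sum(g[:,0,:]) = -48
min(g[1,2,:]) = -32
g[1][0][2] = -79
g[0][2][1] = 1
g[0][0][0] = 93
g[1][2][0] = 86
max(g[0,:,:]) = 93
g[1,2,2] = 52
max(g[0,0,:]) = 93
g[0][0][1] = -62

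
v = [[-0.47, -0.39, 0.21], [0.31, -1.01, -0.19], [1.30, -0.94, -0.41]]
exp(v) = [[0.69, -0.26, 0.16], [0.09, 0.38, -0.08], [0.8, -0.64, 0.81]]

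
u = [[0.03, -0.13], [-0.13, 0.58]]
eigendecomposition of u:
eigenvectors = [[-0.98, 0.22], [-0.22, -0.98]]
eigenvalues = [0.0, 0.61]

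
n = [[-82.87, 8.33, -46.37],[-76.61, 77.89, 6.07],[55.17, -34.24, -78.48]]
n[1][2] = 6.07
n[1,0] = -76.61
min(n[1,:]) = -76.61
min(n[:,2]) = -78.48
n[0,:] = [-82.87, 8.33, -46.37]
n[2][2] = -78.48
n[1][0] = -76.61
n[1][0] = -76.61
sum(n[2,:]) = -57.550000000000004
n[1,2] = 6.07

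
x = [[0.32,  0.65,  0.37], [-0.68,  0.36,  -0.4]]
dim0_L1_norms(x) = [1.0, 1.01, 0.77]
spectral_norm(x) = 0.92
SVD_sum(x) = [[0.43, 0.05, 0.31], [-0.6, -0.07, -0.44]] + [[-0.11,0.6,0.06], [-0.08,0.43,0.04]]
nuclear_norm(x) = 1.67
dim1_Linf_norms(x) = [0.65, 0.68]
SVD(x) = [[-0.58, 0.81], [0.81, 0.58]] @ diag([0.9197899297121951, 0.7535160815802375]) @ [[-0.80,-0.09,-0.59], [-0.18,0.98,0.09]]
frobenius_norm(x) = 1.19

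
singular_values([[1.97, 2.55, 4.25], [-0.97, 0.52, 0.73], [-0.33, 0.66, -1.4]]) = [5.44, 1.29, 1.2]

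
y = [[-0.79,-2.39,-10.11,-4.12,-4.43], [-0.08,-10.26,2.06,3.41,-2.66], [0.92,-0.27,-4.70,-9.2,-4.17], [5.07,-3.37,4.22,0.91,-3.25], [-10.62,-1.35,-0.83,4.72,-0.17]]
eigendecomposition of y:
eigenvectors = [[(-0.49+0j),-0.05-0.32j,(-0.05+0.32j),-0.55+0.00j,(0.32+0j)],[-0.18+0.00j,(-0.13+0.24j),(-0.13-0.24j),-0.55+0.00j,-0.58+0.00j],[(0.32+0j),-0.40-0.19j,(-0.4+0.19j),(-0.25+0j),0.10+0.00j],[-0.60+0.00j,-0.28+0.43j,(-0.28-0.43j),(0.01+0j),(-0.26+0j)],[0.51+0.00j,(0.59+0j),0.59-0.00j,-0.57+0.00j,0.70+0.00j]]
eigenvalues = [(4.53+0j), (-0.74+8.96j), (-0.74-8.96j), (-12.24+0j), (-5.82+0j)]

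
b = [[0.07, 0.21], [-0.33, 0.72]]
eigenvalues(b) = [0.2, 0.59]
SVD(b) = [[0.21, 0.98], [0.98, -0.21]] @ diag([0.8089531320899972, 0.14796901730356765]) @ [[-0.38, 0.92],[0.92, 0.38]]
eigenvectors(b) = [[-0.84, -0.38], [-0.54, -0.93]]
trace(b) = 0.79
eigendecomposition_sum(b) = [[0.28, -0.11],[0.18, -0.07]] + [[-0.21,0.32], [-0.51,0.79]]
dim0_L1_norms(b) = [0.4, 0.93]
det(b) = 0.12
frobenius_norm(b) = 0.82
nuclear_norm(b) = 0.96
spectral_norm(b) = 0.81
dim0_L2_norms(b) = [0.34, 0.75]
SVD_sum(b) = [[-0.06,0.15], [-0.3,0.73]] + [[0.13, 0.06], [-0.03, -0.01]]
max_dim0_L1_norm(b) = 0.93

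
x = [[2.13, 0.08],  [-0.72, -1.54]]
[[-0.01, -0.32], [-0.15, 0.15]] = x @ [[-0.01, -0.15], [0.10, -0.03]]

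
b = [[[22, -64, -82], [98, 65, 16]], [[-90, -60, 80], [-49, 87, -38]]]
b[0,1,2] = 16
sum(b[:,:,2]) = -24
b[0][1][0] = 98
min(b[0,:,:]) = -82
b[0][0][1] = -64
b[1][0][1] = -60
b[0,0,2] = -82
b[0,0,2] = -82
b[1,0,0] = -90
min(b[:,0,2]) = -82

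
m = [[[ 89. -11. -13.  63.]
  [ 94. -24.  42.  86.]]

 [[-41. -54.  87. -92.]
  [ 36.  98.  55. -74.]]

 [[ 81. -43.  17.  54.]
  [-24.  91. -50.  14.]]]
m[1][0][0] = -41.0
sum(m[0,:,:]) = 326.0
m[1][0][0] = -41.0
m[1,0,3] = -92.0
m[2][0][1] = -43.0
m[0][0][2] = -13.0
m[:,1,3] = [86.0, -74.0, 14.0]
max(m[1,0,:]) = 87.0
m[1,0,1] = -54.0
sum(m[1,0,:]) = -100.0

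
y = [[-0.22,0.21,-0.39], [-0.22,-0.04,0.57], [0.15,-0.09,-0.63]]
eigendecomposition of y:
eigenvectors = [[(0.8+0j), 0.80-0.00j, 0.86+0.00j], [(-0.15+0.45j), (-0.15-0.45j), (0.46+0j)], [0.18-0.31j, 0.18+0.31j, 0.20+0.00j]]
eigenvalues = [(-0.35+0.27j), (-0.35-0.27j), (-0.2+0j)]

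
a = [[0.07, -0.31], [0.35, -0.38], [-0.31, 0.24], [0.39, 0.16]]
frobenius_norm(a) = 0.84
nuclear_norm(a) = 1.15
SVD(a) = [[-0.35, -0.45], [-0.71, -0.14], [0.54, -0.05], [-0.27, 0.88]] @ diag([0.7199706335818371, 0.4253731147825026]) @ [[-0.76, 0.65],  [0.65, 0.76]]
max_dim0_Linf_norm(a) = 0.39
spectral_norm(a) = 0.72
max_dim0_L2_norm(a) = 0.61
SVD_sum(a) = [[0.19, -0.17], [0.39, -0.33], [-0.3, 0.25], [0.15, -0.12]] + [[-0.12, -0.14], [-0.04, -0.05], [-0.01, -0.01], [0.24, 0.28]]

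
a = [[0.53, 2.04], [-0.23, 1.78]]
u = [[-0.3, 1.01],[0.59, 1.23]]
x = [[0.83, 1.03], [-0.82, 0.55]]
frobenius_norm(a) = 2.77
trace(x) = 1.38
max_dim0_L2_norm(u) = 1.59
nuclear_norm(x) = 2.31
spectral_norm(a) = 2.72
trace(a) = 2.31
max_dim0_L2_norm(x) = 1.17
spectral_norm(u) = 1.62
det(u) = -0.96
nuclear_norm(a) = 3.24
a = u + x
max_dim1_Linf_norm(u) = 1.23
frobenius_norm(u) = 1.72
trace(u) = 0.93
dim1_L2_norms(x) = [1.32, 0.99]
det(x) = 1.30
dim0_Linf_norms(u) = [0.59, 1.23]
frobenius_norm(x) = 1.65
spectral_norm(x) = 1.33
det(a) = 1.41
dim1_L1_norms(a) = [2.57, 2.01]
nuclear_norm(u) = 2.21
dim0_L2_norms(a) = [0.58, 2.71]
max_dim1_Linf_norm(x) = 1.03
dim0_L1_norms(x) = [1.65, 1.58]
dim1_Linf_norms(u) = [1.01, 1.23]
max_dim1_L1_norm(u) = 1.82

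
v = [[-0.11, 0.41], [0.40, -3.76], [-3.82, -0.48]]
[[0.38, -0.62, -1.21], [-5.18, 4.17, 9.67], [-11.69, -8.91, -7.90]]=v @[[2.85, 2.44, 2.36], [1.68, -0.85, -2.32]]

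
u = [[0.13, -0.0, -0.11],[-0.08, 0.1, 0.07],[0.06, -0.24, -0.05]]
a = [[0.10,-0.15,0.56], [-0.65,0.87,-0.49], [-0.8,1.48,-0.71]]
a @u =[[0.06,-0.15,-0.05], [-0.18,0.20,0.16], [-0.26,0.32,0.23]]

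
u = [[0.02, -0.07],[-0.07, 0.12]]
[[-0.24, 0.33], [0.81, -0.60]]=u@[[-11.1, 1.05], [0.27, -4.4]]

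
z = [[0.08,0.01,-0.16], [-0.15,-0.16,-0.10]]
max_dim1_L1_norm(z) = 0.41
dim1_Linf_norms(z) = [0.16, 0.16]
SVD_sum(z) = [[-0.01, -0.01, -0.01], [-0.14, -0.16, -0.11]] + [[0.09, 0.02, -0.15], [-0.01, -0.0, 0.01]]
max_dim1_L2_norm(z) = 0.24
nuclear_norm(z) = 0.42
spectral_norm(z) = 0.24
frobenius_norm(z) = 0.30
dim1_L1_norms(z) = [0.25, 0.41]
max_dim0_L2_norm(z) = 0.19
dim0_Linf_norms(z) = [0.15, 0.16, 0.16]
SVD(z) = [[0.09, 1.0], [1.0, -0.09]] @ diag([0.24149468378357436, 0.17855060264326028]) @ [[-0.59, -0.66, -0.47], [0.52, 0.14, -0.84]]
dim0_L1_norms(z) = [0.23, 0.17, 0.26]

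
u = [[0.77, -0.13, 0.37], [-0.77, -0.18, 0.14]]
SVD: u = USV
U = [[-0.74, 0.67], [0.67, 0.74]]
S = [1.1, 0.42]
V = [[-0.99, -0.02, -0.16], [-0.13, -0.53, 0.84]]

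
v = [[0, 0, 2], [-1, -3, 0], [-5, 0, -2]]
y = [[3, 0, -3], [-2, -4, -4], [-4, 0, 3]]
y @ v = [[15, 0, 12], [24, 12, 4], [-15, 0, -14]]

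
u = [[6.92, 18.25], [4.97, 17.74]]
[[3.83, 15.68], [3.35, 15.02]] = u@[[0.21,0.13],[0.13,0.81]]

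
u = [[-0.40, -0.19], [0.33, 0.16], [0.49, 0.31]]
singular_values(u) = [0.82, 0.05]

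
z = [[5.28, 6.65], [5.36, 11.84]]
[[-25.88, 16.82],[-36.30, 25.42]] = z@ [[-2.42, 1.12], [-1.97, 1.64]]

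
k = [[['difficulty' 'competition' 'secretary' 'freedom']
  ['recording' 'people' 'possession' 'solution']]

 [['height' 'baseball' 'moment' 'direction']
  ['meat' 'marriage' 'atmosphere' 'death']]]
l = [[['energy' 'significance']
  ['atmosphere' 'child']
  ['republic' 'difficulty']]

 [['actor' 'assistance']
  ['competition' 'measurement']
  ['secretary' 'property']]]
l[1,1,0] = 'competition'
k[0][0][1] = 'competition'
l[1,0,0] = 'actor'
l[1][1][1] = 'measurement'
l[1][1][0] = 'competition'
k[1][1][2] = 'atmosphere'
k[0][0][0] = 'difficulty'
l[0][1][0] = 'atmosphere'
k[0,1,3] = 'solution'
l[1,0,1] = 'assistance'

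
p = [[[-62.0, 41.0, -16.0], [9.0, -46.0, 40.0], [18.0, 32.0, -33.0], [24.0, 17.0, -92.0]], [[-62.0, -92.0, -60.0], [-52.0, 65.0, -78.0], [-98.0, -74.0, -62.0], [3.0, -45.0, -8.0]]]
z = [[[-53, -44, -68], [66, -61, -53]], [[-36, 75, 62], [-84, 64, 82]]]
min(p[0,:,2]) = -92.0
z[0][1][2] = -53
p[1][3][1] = -45.0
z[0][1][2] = -53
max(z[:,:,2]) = 82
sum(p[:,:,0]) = -220.0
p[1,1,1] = 65.0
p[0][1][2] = 40.0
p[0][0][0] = -62.0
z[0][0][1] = -44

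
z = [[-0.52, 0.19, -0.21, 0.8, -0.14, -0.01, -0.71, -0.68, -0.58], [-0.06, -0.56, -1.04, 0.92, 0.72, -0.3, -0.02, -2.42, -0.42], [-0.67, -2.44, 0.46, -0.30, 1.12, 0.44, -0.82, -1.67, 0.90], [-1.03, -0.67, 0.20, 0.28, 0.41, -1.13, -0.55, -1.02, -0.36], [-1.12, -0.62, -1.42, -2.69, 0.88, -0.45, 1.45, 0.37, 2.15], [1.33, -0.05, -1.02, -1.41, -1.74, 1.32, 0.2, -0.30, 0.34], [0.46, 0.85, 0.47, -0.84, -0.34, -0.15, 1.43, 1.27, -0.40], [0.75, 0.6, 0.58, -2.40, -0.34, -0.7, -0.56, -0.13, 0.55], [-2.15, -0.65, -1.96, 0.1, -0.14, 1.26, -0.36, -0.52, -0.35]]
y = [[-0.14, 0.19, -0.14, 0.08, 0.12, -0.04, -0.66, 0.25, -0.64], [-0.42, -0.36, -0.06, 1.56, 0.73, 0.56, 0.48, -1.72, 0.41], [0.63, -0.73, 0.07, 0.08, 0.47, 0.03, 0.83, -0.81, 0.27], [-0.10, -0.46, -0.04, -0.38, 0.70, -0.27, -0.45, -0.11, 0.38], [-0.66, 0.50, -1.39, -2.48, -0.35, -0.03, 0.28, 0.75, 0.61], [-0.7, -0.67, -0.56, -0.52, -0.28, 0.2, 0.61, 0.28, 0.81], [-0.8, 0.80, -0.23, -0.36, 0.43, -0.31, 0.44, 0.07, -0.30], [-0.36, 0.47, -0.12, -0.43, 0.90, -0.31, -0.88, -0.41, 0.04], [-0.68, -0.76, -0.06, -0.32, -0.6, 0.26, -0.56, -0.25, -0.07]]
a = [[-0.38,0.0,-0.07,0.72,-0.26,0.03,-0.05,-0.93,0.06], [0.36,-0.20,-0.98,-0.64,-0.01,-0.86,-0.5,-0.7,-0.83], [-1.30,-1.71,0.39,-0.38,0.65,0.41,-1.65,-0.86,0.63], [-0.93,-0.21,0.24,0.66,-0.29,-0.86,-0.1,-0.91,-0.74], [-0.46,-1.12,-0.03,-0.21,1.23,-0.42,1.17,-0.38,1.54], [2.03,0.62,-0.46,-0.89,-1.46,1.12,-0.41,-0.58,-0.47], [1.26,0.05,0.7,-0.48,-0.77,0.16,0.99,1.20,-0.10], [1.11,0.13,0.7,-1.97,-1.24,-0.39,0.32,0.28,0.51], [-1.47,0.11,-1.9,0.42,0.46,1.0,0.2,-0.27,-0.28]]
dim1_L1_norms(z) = [3.84, 6.46, 8.82, 5.65, 11.15, 7.71, 6.21, 6.61, 7.49]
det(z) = -103.63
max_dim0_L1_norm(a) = 9.3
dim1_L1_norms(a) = [2.5, 5.08, 7.98, 4.94, 6.56, 8.04, 5.71, 6.65, 6.11]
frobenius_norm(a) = 7.45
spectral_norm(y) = 3.88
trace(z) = 2.81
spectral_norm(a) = 4.86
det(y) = 0.01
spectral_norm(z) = 5.34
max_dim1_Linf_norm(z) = 2.69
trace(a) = 3.81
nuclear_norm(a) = 18.75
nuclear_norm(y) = 13.24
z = a + y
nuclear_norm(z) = 22.34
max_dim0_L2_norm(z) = 4.17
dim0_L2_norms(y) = [1.66, 1.75, 1.53, 3.07, 1.68, 0.83, 1.81, 2.14, 1.39]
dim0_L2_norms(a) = [3.48, 2.16, 2.44, 2.58, 2.56, 2.06, 2.38, 2.23, 2.14]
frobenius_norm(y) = 5.56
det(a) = 41.91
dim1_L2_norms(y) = [1.0, 2.64, 1.61, 1.14, 3.15, 1.66, 1.43, 1.55, 1.4]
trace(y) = -1.00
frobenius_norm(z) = 9.05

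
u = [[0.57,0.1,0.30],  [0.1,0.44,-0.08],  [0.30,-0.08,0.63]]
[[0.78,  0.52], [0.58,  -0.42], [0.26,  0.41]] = u @ [[1.20, 1.16], [1.05, -1.24], [-0.03, -0.06]]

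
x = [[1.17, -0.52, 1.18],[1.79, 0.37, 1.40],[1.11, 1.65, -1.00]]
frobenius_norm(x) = 3.65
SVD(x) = [[-0.55, -0.32, -0.77], [-0.81, 0.00, 0.58], [-0.19, 0.95, -0.26]] @ diag([2.827894591969961, 2.2816570980003736, 0.29043598924988584]) @ [[-0.82, -0.11, -0.57], [0.3, 0.76, -0.58], [-0.50, 0.64, 0.58]]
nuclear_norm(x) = 5.40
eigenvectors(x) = [[0.28, 0.38, -0.38], [0.79, -0.75, -0.25], [0.54, -0.55, 0.89]]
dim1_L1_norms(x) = [2.87, 3.56, 3.76]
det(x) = -1.87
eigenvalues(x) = [1.98, 0.49, -1.93]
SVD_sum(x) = [[1.28,0.18,0.89],[1.87,0.26,1.3],[0.43,0.06,0.3]] + [[-0.22, -0.55, 0.42], [0.0, 0.00, -0.0], [0.65, 1.64, -1.25]] + [[0.11, -0.14, -0.13], [-0.08, 0.11, 0.1], [0.04, -0.05, -0.04]]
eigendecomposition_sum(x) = [[0.85, 0.14, 0.40], [2.34, 0.37, 1.10], [1.61, 0.26, 0.76]] + [[0.29, -0.16, 0.08],[-0.57, 0.32, -0.16],[-0.42, 0.23, -0.12]] + [[0.03, -0.5, 0.7], [0.02, -0.32, 0.45], [-0.08, 1.16, -1.64]]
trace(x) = 0.54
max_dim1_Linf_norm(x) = 1.79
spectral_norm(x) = 2.83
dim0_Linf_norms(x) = [1.79, 1.65, 1.4]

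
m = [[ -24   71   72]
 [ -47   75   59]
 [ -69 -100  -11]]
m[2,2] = -11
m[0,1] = 71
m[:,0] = [-24, -47, -69]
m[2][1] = -100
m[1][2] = 59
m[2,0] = -69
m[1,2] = 59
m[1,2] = 59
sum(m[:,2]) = 120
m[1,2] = 59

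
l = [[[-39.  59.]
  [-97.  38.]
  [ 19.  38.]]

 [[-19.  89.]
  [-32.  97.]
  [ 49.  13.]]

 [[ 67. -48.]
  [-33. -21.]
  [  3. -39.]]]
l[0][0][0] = -39.0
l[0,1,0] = -97.0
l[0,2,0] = 19.0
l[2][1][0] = -33.0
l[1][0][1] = 89.0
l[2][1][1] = -21.0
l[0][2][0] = 19.0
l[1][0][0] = -19.0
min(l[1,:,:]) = -32.0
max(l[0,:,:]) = 59.0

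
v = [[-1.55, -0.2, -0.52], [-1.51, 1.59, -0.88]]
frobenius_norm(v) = 2.88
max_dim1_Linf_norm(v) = 1.59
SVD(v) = [[-0.5, -0.87], [-0.87, 0.5]] @ diag([2.648208026839826, 1.1324726250912727]) @ [[0.79, -0.48, 0.39], [0.52, 0.85, 0.01]]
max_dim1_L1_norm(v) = 3.98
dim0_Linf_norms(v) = [1.55, 1.59, 0.88]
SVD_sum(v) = [[-1.04, 0.64, -0.51], [-1.80, 1.11, -0.89]] + [[-0.51, -0.84, -0.01], [0.29, 0.48, 0.01]]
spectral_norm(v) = 2.65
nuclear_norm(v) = 3.78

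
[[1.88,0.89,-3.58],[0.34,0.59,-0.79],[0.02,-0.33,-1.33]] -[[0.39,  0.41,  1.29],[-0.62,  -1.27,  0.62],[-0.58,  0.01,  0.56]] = [[1.49, 0.48, -4.87], [0.96, 1.86, -1.41], [0.60, -0.34, -1.89]]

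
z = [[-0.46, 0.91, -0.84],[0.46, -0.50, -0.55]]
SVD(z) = [[-0.98, 0.2], [0.20, 0.98]] @ diag([1.3365080894228965, 0.8503799897146918]) @ [[0.41, -0.74, 0.54], [0.42, -0.37, -0.83]]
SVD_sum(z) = [[-0.53, 0.97, -0.7], [0.11, -0.19, 0.14]] + [[0.07, -0.06, -0.14],  [0.35, -0.31, -0.69]]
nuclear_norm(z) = 2.19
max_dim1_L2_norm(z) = 1.32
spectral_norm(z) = 1.34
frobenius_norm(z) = 1.58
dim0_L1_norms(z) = [0.92, 1.41, 1.39]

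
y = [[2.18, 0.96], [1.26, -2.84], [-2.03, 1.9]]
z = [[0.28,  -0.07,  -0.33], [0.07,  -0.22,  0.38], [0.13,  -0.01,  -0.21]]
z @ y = [[1.19, -0.16], [-0.9, 1.41], [0.7, -0.25]]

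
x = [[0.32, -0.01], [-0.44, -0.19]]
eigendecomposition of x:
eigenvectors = [[0.76, 0.02], [-0.65, 1.00]]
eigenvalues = [0.33, -0.2]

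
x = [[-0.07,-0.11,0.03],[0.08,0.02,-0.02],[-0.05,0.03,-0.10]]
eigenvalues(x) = [(-0.03+0.09j), (-0.03-0.09j), (-0.09+0j)]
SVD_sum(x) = [[-0.08,-0.10,0.05], [0.04,0.05,-0.02], [0.02,0.02,-0.01]] + [[-0.00,  0.0,  -0.01], [0.02,  -0.0,  0.03], [-0.07,  0.02,  -0.08]] + [[0.01,-0.01,-0.01], [0.02,-0.03,-0.02], [0.01,-0.01,-0.01]]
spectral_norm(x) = 0.15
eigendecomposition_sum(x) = [[(-0.04+0.04j), (-0.06-0.02j), (0.01+0.01j)], [(0.05+0.01j), 0.01+0.05j, 0.00-0.01j], [0.01-0.03j, 0.03-0.01j, -0.01-0.00j]] + [[-0.04-0.04j, (-0.06+0.02j), (0.01-0.01j)], [(0.05-0.01j), (0.01-0.05j), 0.01j], [(0.01+0.03j), (0.03+0.01j), -0.01+0.00j]] + [[(0.01+0j),  0.00-0.00j,  (0.01+0j)], [-0.02-0.00j,  (-0.01+0j),  (-0.02-0j)], [(-0.06-0j),  -0.04+0.00j,  (-0.08-0j)]]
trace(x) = -0.15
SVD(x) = [[-0.87, 0.06, 0.49], [0.45, -0.29, 0.85], [0.19, 0.96, 0.22]] @ diag([0.1511839781018817, 0.11679828658873734, 0.044738853530515696]) @ [[0.58,0.73,-0.36], [-0.64,0.14,-0.75], [0.50,-0.67,-0.55]]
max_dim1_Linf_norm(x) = 0.11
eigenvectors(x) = [[0.69+0.00j, (0.69-0j), (-0.09+0j)], [-0.34-0.50j, -0.34+0.50j, (0.25+0j)], [(-0.34+0.23j), (-0.34-0.23j), (0.96+0j)]]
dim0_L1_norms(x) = [0.2, 0.16, 0.15]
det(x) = -0.00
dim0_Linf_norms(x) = [0.08, 0.11, 0.1]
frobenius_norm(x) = 0.20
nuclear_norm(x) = 0.31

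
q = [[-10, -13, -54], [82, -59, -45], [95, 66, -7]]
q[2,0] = 95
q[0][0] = -10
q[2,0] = 95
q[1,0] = 82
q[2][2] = -7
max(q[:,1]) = 66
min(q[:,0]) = -10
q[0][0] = -10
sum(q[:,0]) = 167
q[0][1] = -13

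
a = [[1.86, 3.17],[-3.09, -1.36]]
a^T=[[1.86, -3.09], [3.17, -1.36]]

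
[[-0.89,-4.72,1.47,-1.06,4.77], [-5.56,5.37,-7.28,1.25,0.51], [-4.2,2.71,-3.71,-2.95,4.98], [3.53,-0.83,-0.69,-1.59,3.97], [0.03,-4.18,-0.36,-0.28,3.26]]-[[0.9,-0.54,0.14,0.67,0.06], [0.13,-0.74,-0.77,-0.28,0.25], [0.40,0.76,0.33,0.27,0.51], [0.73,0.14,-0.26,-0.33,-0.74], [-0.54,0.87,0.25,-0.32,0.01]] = [[-1.79, -4.18, 1.33, -1.73, 4.71], [-5.69, 6.11, -6.51, 1.53, 0.26], [-4.6, 1.95, -4.04, -3.22, 4.47], [2.8, -0.97, -0.43, -1.26, 4.71], [0.57, -5.05, -0.61, 0.04, 3.25]]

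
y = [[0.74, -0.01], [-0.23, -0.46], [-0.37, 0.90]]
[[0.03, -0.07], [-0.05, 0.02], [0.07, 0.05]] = y @ [[0.04, -0.1], [0.09, 0.01]]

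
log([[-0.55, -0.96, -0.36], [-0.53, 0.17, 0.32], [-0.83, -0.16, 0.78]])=[[0.05+2.45j,(0.61+1.99j),-0.44+0.14j],[(-0.03+0.77j),-0.78+0.62j,0.57+0.04j],[-0.05+1.20j,0.80+0.97j,(-0.39+0.07j)]]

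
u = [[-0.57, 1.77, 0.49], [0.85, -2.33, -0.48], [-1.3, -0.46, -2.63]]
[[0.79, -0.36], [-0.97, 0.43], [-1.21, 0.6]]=u@[[0.14, 0.03], [0.4, -0.13], [0.32, -0.22]]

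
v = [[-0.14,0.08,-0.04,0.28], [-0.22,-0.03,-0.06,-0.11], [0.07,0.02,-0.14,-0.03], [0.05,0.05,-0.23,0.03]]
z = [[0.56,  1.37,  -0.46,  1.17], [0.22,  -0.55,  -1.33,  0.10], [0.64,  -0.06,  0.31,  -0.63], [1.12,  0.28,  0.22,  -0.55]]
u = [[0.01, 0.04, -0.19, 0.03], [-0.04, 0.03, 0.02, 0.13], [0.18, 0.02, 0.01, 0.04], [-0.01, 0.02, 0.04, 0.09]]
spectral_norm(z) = 1.98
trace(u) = 0.14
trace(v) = -0.28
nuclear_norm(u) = 0.56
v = z @ u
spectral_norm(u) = 0.20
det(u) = -0.00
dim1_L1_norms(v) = [0.54, 0.42, 0.26, 0.36]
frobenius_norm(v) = 0.51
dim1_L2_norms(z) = [1.94, 1.46, 0.95, 1.3]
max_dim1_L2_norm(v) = 0.33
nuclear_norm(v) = 0.87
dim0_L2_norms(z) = [1.42, 1.5, 1.46, 1.44]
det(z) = -0.03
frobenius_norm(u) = 0.32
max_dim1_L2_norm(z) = 1.94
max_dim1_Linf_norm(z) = 1.37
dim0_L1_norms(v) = [0.48, 0.18, 0.47, 0.45]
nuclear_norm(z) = 5.00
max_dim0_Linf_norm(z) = 1.37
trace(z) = -0.23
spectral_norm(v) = 0.33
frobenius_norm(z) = 2.91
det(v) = -0.00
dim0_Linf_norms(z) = [1.12, 1.37, 1.33, 1.17]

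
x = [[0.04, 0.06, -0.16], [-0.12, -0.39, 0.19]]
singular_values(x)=[0.47, 0.11]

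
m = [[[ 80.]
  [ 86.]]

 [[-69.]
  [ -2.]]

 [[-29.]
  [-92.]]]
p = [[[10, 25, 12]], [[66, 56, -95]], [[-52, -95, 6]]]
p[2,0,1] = -95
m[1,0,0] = -69.0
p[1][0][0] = 66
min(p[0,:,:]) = 10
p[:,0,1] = [25, 56, -95]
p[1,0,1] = 56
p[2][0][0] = -52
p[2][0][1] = -95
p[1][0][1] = 56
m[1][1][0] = -2.0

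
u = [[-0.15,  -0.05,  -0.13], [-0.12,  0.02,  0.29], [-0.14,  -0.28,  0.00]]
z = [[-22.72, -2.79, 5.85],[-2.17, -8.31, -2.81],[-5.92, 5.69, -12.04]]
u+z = [[-22.87, -2.84, 5.72], [-2.29, -8.29, -2.52], [-6.06, 5.41, -12.04]]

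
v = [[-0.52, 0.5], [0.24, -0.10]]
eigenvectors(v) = [[-0.93, -0.63],[0.36, -0.78]]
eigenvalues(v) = [-0.72, 0.1]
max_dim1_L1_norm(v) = 1.02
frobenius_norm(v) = 0.77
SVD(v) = [[-0.95, 0.32],[0.32, 0.95]] @ diag([0.761595674003085, 0.0892862214442207]) @ [[0.75, -0.66], [0.66, 0.75]]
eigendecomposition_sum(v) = [[-0.54, 0.44], [0.21, -0.17]] + [[0.02, 0.06], [0.03, 0.07]]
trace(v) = -0.62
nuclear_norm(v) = 0.85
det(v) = -0.07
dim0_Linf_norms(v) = [0.52, 0.5]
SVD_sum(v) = [[-0.54, 0.48], [0.18, -0.16]] + [[0.02, 0.02],[0.06, 0.06]]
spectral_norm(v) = 0.76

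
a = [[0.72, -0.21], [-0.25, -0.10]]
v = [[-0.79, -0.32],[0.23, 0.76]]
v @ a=[[-0.49, 0.20], [-0.02, -0.12]]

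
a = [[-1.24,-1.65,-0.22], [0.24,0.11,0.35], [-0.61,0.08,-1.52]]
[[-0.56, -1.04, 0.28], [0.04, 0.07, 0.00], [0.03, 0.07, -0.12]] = a @[[0.22,0.41,-0.27], [0.19,0.35,0.01], [-0.1,-0.19,0.19]]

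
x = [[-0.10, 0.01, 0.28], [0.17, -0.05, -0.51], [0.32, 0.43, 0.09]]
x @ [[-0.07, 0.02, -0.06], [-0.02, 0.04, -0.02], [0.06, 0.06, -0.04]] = [[0.02,0.02,-0.01], [-0.04,-0.03,0.01], [-0.03,0.03,-0.03]]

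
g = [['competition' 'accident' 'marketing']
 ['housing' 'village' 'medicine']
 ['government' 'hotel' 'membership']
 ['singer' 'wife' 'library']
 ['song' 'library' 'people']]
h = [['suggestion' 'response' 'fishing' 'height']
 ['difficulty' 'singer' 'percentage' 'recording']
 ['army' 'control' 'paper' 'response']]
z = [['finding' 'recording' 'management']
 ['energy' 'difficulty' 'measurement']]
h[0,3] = 'height'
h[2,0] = 'army'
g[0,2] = 'marketing'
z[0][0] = 'finding'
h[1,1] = 'singer'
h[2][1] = 'control'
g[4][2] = 'people'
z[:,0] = ['finding', 'energy']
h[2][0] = 'army'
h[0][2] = 'fishing'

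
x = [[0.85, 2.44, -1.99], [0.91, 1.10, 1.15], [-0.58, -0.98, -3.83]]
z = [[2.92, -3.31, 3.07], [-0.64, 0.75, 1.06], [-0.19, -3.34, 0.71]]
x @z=[[1.3,  5.66,  3.78], [1.73,  -6.03,  4.78], [-0.34,  13.98,  -5.54]]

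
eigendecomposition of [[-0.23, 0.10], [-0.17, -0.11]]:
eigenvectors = [[-0.28+0.54j,(-0.28-0.54j)], [-0.79+0.00j,-0.79-0.00j]]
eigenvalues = [(-0.17+0.12j), (-0.17-0.12j)]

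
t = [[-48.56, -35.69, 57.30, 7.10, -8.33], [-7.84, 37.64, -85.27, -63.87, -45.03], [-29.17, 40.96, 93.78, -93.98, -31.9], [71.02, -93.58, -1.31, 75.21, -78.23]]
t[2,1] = 40.96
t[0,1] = -35.69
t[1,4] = -45.03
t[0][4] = -8.33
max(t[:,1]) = 40.96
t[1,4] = -45.03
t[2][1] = 40.96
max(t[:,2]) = 93.78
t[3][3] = 75.21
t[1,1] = 37.64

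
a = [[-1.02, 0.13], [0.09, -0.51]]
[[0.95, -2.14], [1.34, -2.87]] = a@[[-1.30, 2.88], [-2.86, 6.14]]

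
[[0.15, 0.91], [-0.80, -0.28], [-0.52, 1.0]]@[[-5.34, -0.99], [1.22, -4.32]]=[[0.31,-4.08], [3.93,2.00], [4.0,-3.81]]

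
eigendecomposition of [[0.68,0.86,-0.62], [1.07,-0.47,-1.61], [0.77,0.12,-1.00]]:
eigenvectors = [[-0.29, 0.87, 0.79], [0.91, 0.21, -0.20], [0.31, 0.44, 0.58]]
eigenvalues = [-1.36, 0.57, -0.0]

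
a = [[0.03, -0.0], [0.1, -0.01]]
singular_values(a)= [0.1, 0.0]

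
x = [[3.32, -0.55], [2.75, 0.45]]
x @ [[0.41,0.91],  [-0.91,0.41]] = [[1.86,  2.80],[0.72,  2.69]]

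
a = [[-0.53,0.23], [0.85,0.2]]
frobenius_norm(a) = 1.05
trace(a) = -0.33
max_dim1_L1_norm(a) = 1.05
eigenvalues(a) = [-0.74, 0.41]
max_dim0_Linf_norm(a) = 0.85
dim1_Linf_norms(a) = [0.53, 0.85]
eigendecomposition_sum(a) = [[-0.6, 0.15], [0.55, -0.13]] + [[0.07, 0.08], [0.3, 0.33]]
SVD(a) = [[-0.52,0.86], [0.86,0.52]] @ diag([1.00296260158078, 0.300609414074665]) @ [[1.00, 0.05],[-0.05, 1.00]]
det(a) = -0.30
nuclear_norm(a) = 1.30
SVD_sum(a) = [[-0.52,-0.03],  [0.86,0.05]] + [[-0.01, 0.26], [-0.01, 0.15]]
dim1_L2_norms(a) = [0.58, 0.87]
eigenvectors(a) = [[-0.74, -0.24], [0.67, -0.97]]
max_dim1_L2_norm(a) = 0.87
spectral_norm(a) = 1.00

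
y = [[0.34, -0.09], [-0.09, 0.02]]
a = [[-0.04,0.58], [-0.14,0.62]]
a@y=[[-0.07, 0.02], [-0.10, 0.02]]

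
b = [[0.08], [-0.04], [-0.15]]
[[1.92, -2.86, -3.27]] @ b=[[0.76]]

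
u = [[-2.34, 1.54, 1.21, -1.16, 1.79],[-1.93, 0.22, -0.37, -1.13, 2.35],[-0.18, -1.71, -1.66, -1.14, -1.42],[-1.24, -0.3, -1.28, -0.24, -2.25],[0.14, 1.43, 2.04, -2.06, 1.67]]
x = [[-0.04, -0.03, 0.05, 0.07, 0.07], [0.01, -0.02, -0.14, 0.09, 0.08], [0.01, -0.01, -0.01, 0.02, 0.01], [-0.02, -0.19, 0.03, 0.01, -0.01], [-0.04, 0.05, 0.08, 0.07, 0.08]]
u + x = [[-2.38, 1.51, 1.26, -1.09, 1.86], [-1.92, 0.2, -0.51, -1.04, 2.43], [-0.17, -1.72, -1.67, -1.12, -1.41], [-1.26, -0.49, -1.25, -0.23, -2.26], [0.10, 1.48, 2.12, -1.99, 1.75]]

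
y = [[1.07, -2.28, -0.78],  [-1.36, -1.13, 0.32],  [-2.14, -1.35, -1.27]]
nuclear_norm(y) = 6.77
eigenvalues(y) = [2.38, -2.16, -1.55]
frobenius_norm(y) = 4.27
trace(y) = -1.33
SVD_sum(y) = [[-0.78, -1.06, -0.50], [-0.82, -1.12, -0.53], [-1.46, -2.00, -0.94]] + [[1.85, -1.21, -0.30], [-0.46, 0.30, 0.07], [-0.72, 0.47, 0.12]] + [[-0.0,-0.01,0.02], [-0.08,-0.31,0.77], [0.04,0.18,-0.45]]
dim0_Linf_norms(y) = [2.14, 2.28, 1.27]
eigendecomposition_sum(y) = [[1.77, -0.97, -0.46], [-0.75, 0.41, 0.20], [-0.76, 0.42, 0.2]] + [[-1.05, -2.41, -0.06], [-0.41, -0.94, -0.02], [-3.16, -7.23, -0.17]] + [[0.36, 1.10, -0.26], [-0.2, -0.61, 0.14], [1.78, 5.47, -1.30]]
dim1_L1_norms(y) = [4.13, 2.81, 4.76]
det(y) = 7.95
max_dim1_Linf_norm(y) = 2.28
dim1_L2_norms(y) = [2.64, 1.8, 2.83]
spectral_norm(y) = 3.35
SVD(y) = [[0.42, -0.91, -0.02], [0.44, 0.23, -0.87], [0.79, 0.35, 0.50]] @ diag([3.3501889922004944, 2.4574555463194176, 0.9657877377574088]) @ [[-0.55, -0.75, -0.36], [-0.83, 0.54, 0.13], [0.09, 0.37, -0.93]]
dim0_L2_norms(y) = [2.75, 2.88, 1.52]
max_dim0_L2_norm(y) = 2.88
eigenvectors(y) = [[-0.86, 0.31, 0.20], [0.37, 0.12, -0.11], [0.37, 0.94, 0.97]]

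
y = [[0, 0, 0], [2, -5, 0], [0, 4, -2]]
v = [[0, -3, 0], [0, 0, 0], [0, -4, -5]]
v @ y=[[-6, 15, 0], [0, 0, 0], [-8, 0, 10]]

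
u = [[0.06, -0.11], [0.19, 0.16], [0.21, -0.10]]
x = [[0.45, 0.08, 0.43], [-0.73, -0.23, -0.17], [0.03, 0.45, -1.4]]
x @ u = [[0.13, -0.08], [-0.12, 0.06], [-0.21, 0.21]]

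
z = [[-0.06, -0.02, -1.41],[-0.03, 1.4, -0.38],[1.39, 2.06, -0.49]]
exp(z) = [[0.34, -1.76, -0.59], [-0.36, 3.3, -0.47], [0.55, 2.64, -0.31]]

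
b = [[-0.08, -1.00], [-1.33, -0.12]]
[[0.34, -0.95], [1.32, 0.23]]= b@ [[-0.97, -0.26], [-0.26, 0.97]]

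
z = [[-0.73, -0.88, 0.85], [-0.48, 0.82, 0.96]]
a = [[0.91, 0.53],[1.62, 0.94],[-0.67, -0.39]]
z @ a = [[-2.66, -1.55], [0.25, 0.14]]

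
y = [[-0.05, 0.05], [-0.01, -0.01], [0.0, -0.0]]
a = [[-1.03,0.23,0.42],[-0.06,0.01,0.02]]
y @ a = [[0.05, -0.01, -0.02], [0.01, -0.00, -0.00], [0.0, 0.0, 0.00]]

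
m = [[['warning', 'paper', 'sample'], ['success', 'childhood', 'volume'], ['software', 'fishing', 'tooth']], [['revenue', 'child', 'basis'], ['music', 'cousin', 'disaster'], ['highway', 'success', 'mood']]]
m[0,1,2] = 'volume'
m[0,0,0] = 'warning'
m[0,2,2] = 'tooth'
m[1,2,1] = 'success'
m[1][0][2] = 'basis'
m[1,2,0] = 'highway'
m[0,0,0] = 'warning'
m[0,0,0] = 'warning'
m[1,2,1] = 'success'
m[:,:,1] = [['paper', 'childhood', 'fishing'], ['child', 'cousin', 'success']]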